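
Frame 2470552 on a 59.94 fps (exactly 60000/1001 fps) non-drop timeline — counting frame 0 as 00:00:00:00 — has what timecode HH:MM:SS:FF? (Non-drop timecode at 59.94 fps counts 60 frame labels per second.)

11:26:15:52

2470552 ÷ 60 = 41175 full seconds, remainder 52 frames.
41175 s = 11 h 26 min 15 s.
Timecode: 11:26:15:52.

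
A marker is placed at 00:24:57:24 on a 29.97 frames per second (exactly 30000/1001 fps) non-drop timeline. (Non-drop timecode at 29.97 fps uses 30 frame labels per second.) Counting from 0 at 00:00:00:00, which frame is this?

Total seconds to the label: (0 × 3600 + 24 × 60 + 57) = 1497.
Frame index = 1497 × 30 + 24 = 44934.

44934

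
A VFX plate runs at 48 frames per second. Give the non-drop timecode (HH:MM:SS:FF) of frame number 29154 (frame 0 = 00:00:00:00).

00:10:07:18

29154 ÷ 48 = 607 full seconds, remainder 18 frames.
607 s = 0 h 10 min 7 s.
Timecode: 00:10:07:18.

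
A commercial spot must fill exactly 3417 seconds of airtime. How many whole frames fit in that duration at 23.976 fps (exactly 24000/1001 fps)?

81926 frames

Frames = 3417 × 24000/1001 = 82008000/1001 ≈ 81926.0739.
Complete frames: 81926.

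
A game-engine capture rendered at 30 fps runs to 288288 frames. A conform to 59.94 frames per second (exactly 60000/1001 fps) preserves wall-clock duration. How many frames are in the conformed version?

Target frames = source frames × (target rate / source rate) = 288288 × (60000/1001)/(30) = 288288 × 2000/1001 = 576000.

576000 frames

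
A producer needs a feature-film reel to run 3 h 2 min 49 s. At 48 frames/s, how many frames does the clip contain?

526512 frames

3 h 2 min 49 s = 10969 s.
Frames = 10969 × 48 = 526512.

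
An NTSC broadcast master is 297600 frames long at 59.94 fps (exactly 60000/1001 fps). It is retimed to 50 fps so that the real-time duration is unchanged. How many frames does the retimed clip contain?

Target frames = source frames × (target rate / source rate) = 297600 × (50)/(60000/1001) = 297600 × 1001/1200 = 248248.

248248 frames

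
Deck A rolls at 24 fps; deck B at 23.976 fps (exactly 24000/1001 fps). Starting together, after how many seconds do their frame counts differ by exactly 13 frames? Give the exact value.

The gap grows by |24000/1001 − 24| = 24/1001 frames per second.
Time for a 13-frame gap: 13 ÷ (24/1001) = 13013/24 s.

13013/24 seconds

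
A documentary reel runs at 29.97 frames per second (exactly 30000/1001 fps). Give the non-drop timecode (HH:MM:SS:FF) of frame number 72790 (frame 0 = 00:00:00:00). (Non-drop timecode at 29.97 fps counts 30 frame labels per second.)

72790 ÷ 30 = 2426 full seconds, remainder 10 frames.
2426 s = 0 h 40 min 26 s.
Timecode: 00:40:26:10.

00:40:26:10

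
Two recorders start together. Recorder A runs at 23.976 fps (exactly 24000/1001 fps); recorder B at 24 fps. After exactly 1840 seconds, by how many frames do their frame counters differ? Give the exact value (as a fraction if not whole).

A emits 24000/1001 × 1840 = 44160000/1001 frames; B emits 24 × 1840 = 44160.
Difference = 44160/1001 frames (≈ 44.1159); B is ahead of A.

44160/1001 frames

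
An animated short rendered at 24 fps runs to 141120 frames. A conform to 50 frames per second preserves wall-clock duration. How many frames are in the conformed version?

294000 frames

Target frames = source frames × (target rate / source rate) = 141120 × (50)/(24) = 141120 × 25/12 = 294000.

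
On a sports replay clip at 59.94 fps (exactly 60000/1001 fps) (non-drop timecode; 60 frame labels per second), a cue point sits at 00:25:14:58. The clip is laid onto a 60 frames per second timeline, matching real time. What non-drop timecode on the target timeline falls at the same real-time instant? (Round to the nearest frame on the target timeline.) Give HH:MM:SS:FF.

00:25:16:29

Source frame index: (0×3600 + 25×60 + 14) × 60 + 58 = 90898.
Real time: 90898 / (60000/1001) = 45494449/30000 s.
Target frame: (45494449/30000) × (60) = 45494449/500 ≈ 90988.898 → 90989.
At 60 labels/s: frame 90989 → 00:25:16:29.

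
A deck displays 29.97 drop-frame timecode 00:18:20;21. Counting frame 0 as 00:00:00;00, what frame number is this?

As if non-drop at 30 labels/s: (0 × 3600 + 18 × 60 + 20) × 30 + 21 = 33021.
Minute boundaries passed: 18; those not divisible by 10: 18 − 1 = 17; dropped labels = 2 × 17 = 34.
Actual frame index = 33021 − 34 = 32987.

32987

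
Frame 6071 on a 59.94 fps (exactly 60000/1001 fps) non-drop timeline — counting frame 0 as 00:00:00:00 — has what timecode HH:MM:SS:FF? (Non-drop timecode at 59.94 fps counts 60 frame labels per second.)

6071 ÷ 60 = 101 full seconds, remainder 11 frames.
101 s = 0 h 1 min 41 s.
Timecode: 00:01:41:11.

00:01:41:11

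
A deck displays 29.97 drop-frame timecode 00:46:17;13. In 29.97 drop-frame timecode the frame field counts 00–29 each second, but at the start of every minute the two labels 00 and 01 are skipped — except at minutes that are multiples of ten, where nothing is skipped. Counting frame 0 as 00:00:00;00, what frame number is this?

Complete 10-minute blocks: 4, each 17982 frames → 71928.
Remaining 6 whole minutes in the current block: 1800 + 5 × 1798 = 10790 frames.
Within the current minute: 17 × 30 + 13 − 2 = 521 (labels ;00/;01 skipped at this minute). Total = 71928 + 10790 + 521 = 83239.

83239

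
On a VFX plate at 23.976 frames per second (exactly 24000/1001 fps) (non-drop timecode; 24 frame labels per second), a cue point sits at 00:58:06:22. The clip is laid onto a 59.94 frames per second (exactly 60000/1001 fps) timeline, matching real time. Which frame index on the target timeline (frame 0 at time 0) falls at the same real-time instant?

frame 209215

Source frame index: (0×3600 + 58×60 + 6) × 24 + 22 = 83686.
Real time: 83686 / (24000/1001) = 41884843/12000 s.
Target frame: (41884843/12000) × (60000/1001) = 209215.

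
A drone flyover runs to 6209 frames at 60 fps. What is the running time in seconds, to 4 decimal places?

103.4833 seconds

Running time = 6209 × 1/60 = 6209/60 s ≈ 103.4833 s.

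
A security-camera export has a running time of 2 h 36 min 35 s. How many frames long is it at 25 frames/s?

234875 frames

2 h 36 min 35 s = 9395 s.
Frames = 9395 × 25 = 234875.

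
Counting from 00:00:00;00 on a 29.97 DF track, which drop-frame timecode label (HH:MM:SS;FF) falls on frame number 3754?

Ten DF minutes hold 17982 frames, so frame 3754 lies in block 0 (frames 0–17981) with 3754 frames into that block.
The block's first minute is 1800 frames and the rest 1798 each; 3754 frames reaches minute 2, so 0 × 18 + 2 × 2 = 4 labels have been skipped so far.
Adding those back, label number 3754 + 4 = 3758 at 30 labels/s is 125 s + 8 f = 0 h 2 min 5 s frame 8, i.e. 00:02:05;08.

00:02:05;08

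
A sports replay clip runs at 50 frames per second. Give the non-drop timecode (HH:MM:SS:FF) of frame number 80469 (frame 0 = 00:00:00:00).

00:26:49:19

80469 ÷ 50 = 1609 full seconds, remainder 19 frames.
1609 s = 0 h 26 min 49 s.
Timecode: 00:26:49:19.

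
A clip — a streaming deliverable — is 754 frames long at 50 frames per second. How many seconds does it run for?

15.08 seconds

Running time = 754 / (50) = 15.08 s.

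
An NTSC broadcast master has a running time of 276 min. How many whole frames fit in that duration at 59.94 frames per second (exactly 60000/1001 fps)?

276 min = 16560 s.
Frames = 16560 × 60000/1001 = 993600000/1001 ≈ 992607.3926.
Complete frames: 992607.

992607 frames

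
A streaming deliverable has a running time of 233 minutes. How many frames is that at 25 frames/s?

233 min = 13980 s.
Frames = 13980 × 25 = 349500.

349500 frames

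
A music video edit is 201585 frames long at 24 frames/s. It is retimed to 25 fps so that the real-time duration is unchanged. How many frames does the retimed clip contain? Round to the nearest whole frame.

Frames at target rate = 201585 × (25) / (24) = 1679875/8 ≈ 209984.375.
Nearest whole frame: 209984.

209984 frames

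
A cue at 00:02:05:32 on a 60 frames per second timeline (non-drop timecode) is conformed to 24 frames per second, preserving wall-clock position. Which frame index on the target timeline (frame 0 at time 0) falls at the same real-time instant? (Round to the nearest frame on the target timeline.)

frame 3013

Source frame index: (0×3600 + 2×60 + 5) × 60 + 32 = 7532.
Real time: 7532 / (60) = 1883/15 s.
Target frame: (1883/15) × (24) = 15064/5 ≈ 3012.800 → 3013.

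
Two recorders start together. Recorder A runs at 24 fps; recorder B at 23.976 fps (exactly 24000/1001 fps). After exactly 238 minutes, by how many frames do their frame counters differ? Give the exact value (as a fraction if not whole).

238 min = 14280 s.
A emits 24 × 14280 = 342720 frames; B emits 24000/1001 × 14280 = 48960000/143.
Difference = 48960/143 frames (≈ 342.3776); B is behind A.

48960/143 frames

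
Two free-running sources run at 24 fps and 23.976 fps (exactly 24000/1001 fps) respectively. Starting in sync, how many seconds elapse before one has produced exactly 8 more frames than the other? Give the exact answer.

The gap grows by |24000/1001 − 24| = 24/1001 frames per second.
Time for a 8-frame gap: 8 ÷ (24/1001) = 1001/3 s.

1001/3 seconds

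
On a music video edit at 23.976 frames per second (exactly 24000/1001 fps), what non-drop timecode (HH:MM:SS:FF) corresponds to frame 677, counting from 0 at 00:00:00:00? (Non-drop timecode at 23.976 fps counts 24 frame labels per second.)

677 ÷ 24 = 28 full seconds, remainder 5 frames.
28 s = 0 h 0 min 28 s.
Timecode: 00:00:28:05.

00:00:28:05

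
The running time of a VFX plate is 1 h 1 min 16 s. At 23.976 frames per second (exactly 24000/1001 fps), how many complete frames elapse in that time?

1 h 1 min 16 s = 3676 s.
Frames = 3676 × 24000/1001 = 88224000/1001 ≈ 88135.8641.
Complete frames: 88135.

88135 frames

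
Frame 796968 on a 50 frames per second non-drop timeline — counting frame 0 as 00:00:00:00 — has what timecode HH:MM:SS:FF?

04:25:39:18

796968 ÷ 50 = 15939 full seconds, remainder 18 frames.
15939 s = 4 h 25 min 39 s.
Timecode: 04:25:39:18.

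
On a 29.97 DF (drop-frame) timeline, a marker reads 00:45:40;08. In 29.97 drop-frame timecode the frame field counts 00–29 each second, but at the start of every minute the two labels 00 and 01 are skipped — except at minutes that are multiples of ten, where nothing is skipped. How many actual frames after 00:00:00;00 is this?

82126

As if non-drop at 30 labels/s: (0 × 3600 + 45 × 60 + 40) × 30 + 8 = 82208.
Minute boundaries passed: 45; those not divisible by 10: 45 − 4 = 41; dropped labels = 2 × 41 = 82.
Actual frame index = 82208 − 82 = 82126.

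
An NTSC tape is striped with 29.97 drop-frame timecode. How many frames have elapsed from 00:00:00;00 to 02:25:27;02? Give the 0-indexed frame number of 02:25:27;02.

261550

As if non-drop at 30 labels/s: (2 × 3600 + 25 × 60 + 27) × 30 + 2 = 261812.
Minute boundaries passed: 145; those not divisible by 10: 145 − 14 = 131; dropped labels = 2 × 131 = 262.
Actual frame index = 261812 − 262 = 261550.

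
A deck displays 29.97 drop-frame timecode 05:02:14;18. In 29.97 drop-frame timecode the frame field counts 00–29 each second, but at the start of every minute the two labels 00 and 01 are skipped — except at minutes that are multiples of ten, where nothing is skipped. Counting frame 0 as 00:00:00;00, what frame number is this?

543494

As if non-drop at 30 labels/s: (5 × 3600 + 2 × 60 + 14) × 30 + 18 = 544038.
Minute boundaries passed: 302; those not divisible by 10: 302 − 30 = 272; dropped labels = 2 × 272 = 544.
Actual frame index = 544038 − 544 = 543494.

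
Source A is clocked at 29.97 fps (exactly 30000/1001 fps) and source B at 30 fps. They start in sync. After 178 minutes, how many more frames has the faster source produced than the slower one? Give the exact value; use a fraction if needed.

320400/1001 frames

178 min = 10680 s.
A emits 30000/1001 × 10680 = 320400000/1001 frames; B emits 30 × 10680 = 320400.
Difference = 320400/1001 frames (≈ 320.0799); B is ahead of A.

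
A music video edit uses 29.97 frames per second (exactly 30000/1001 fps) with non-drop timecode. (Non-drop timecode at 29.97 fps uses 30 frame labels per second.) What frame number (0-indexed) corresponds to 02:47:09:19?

Total seconds to the label: (2 × 3600 + 47 × 60 + 9) = 10029.
Frame index = 10029 × 30 + 19 = 300889.

frame 300889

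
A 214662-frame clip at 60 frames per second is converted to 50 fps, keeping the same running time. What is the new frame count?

Target frames = source frames × (target rate / source rate) = 214662 × (50)/(60) = 214662 × 5/6 = 178885.

178885 frames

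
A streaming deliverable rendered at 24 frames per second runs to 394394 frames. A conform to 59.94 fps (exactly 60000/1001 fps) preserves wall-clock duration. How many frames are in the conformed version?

985000 frames

Target frames = source frames × (target rate / source rate) = 394394 × (60000/1001)/(24) = 394394 × 2500/1001 = 985000.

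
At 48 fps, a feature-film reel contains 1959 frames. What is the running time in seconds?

Running time = 1959 / (48) = 40.8125 s.

40.8125 seconds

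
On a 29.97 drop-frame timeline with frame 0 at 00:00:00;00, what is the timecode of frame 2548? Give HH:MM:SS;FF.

00:01:25;00

Each 10-minute DF block holds 10 × 60 × 30 − 9 × 2 = 17982 frames. 2548 ÷ 17982 → 0 full blocks, remainder 2548.
Within the partial block the first minute is 1800 frames and each further minute 1798, so 1 further minute boundary passed. Total skipped labels = 18 × 0 + 2 × 1 = 2.
Non-drop label index = 2548 + 2 = 2550; at 30 labels/s that is 00:01:25:00, i.e. DF 00:01:25;00.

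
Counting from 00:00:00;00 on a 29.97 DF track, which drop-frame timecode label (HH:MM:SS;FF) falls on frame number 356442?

03:18:13;10

Ten DF minutes hold 17982 frames, so frame 356442 lies in block 19 (frames 341658–359639) with 14784 frames into that block.
The block's first minute is 1800 frames and the rest 1798 each; 14784 frames reaches minute 8, so 19 × 18 + 8 × 2 = 358 labels have been skipped so far.
Adding those back, label number 356442 + 358 = 356800 at 30 labels/s is 11893 s + 10 f = 3 h 18 min 13 s frame 10, i.e. 03:18:13;10.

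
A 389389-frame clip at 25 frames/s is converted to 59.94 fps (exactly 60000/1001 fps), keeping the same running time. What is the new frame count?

Target frames = source frames × (target rate / source rate) = 389389 × (60000/1001)/(25) = 389389 × 2400/1001 = 933600.

933600 frames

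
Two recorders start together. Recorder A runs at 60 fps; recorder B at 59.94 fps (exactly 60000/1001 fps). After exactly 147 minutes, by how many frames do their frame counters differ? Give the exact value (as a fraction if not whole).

75600/143 frames

147 min = 8820 s.
A emits 60 × 8820 = 529200 frames; B emits 60000/1001 × 8820 = 75600000/143.
Difference = 75600/143 frames (≈ 528.6713); B is behind A.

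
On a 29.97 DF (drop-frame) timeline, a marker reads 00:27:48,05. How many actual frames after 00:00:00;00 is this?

49995

As if non-drop at 30 labels/s: (0 × 3600 + 27 × 60 + 48) × 30 + 5 = 50045.
Minute boundaries passed: 27; those not divisible by 10: 27 − 2 = 25; dropped labels = 2 × 25 = 50.
Actual frame index = 50045 − 50 = 49995.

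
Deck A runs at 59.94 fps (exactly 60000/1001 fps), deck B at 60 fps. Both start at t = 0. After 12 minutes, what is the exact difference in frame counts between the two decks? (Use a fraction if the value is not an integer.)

12 min = 720 s.
A emits 60000/1001 × 720 = 43200000/1001 frames; B emits 60 × 720 = 43200.
Difference = 43200/1001 frames (≈ 43.1568); B is ahead of A.

43200/1001 frames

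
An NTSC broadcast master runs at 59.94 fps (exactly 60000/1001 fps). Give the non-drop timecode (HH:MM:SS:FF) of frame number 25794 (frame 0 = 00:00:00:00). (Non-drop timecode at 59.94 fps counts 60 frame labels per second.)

00:07:09:54

25794 ÷ 60 = 429 full seconds, remainder 54 frames.
429 s = 0 h 7 min 9 s.
Timecode: 00:07:09:54.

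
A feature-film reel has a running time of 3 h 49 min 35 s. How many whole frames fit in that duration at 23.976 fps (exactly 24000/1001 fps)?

330269 frames

3 h 49 min 35 s = 13775 s.
Frames = 13775 × 24000/1001 = 330600000/1001 ≈ 330269.7303.
Complete frames: 330269.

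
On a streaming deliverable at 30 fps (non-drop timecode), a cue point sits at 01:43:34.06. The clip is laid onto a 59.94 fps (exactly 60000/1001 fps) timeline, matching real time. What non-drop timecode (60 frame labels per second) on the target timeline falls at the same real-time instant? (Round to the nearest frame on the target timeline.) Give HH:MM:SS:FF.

01:43:28:00

Source frame index: (1×3600 + 43×60 + 34) × 30 + 6 = 186426.
Real time: 186426 / (30) = 31071/5 s.
Target frame: (31071/5) × (60000/1001) = 372852000/1001 ≈ 372479.520 → 372480.
At 60 labels/s: frame 372480 → 01:43:28:00.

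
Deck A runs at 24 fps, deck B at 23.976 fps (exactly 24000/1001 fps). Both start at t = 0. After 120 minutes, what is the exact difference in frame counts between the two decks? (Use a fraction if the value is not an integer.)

172800/1001 frames

120 min = 7200 s.
A emits 24 × 7200 = 172800 frames; B emits 24000/1001 × 7200 = 172800000/1001.
Difference = 172800/1001 frames (≈ 172.6274); B is behind A.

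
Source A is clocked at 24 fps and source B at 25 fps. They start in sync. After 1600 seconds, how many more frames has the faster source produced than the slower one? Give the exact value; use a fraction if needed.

A emits 24 × 1600 = 38400 frames; B emits 25 × 1600 = 40000.
Difference = 1600 frames; B is ahead of A.

1600 frames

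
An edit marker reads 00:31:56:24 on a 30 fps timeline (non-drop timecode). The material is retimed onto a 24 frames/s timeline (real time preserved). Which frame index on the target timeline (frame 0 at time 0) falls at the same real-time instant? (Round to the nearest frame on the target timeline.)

Source frame index: (0×3600 + 31×60 + 56) × 30 + 24 = 57504.
Real time: 57504 / (30) = 9584/5 s.
Target frame: (9584/5) × (24) = 230016/5 ≈ 46003.200 → 46003.

frame 46003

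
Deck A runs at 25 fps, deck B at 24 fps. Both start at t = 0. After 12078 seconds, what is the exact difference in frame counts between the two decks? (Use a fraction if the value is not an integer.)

12078 frames

A emits 25 × 12078 = 301950 frames; B emits 24 × 12078 = 289872.
Difference = 12078 frames; B is behind A.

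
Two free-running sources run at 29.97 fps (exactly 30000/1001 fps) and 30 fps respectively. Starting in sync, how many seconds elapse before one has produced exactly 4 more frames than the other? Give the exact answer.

The gap grows by |30 − 30000/1001| = 30/1001 frames per second.
Time for a 4-frame gap: 4 ÷ (30/1001) = 2002/15 s.

2002/15 seconds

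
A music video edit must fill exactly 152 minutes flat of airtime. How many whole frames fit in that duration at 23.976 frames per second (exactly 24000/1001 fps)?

218661 frames

152 min = 9120 s.
Frames = 9120 × 24000/1001 = 218880000/1001 ≈ 218661.3387.
Complete frames: 218661.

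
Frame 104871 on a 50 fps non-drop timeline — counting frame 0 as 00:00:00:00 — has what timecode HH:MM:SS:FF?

00:34:57:21

104871 ÷ 50 = 2097 full seconds, remainder 21 frames.
2097 s = 0 h 34 min 57 s.
Timecode: 00:34:57:21.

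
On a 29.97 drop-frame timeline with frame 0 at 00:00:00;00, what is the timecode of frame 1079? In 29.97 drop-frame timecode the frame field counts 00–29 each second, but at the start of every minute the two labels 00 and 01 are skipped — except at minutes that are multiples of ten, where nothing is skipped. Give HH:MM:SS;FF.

Ten DF minutes hold 17982 frames, so frame 1079 lies in block 0 (frames 0–17981) with 1079 frames into that block.
The block's first minute is 1800 frames and the rest 1798 each; 1079 frames reaches minute 0, so 0 × 18 + 0 × 2 = 0 labels have been skipped so far.
Adding those back, label number 1079 + 0 = 1079 at 30 labels/s is 35 s + 29 f = 0 h 0 min 35 s frame 29, i.e. 00:00:35;29.

00:00:35;29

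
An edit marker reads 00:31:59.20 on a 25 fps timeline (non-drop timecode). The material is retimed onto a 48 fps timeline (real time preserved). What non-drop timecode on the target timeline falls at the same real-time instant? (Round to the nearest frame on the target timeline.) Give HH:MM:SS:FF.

00:31:59:38

Source frame index: (0×3600 + 31×60 + 59) × 25 + 20 = 47995.
Real time: 47995 / (25) = 9599/5 s.
Target frame: (9599/5) × (48) = 460752/5 ≈ 92150.400 → 92150.
At 48 labels/s: frame 92150 → 00:31:59:38.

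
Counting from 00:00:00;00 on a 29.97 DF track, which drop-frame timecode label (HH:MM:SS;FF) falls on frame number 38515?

Each 10-minute DF block holds 10 × 60 × 30 − 9 × 2 = 17982 frames. 38515 ÷ 17982 → 2 full blocks, remainder 2551.
Within the partial block the first minute is 1800 frames and each further minute 1798, so 1 further minute boundary passed. Total skipped labels = 18 × 2 + 2 × 1 = 38.
Non-drop label index = 38515 + 38 = 38553; at 30 labels/s that is 00:21:25:03, i.e. DF 00:21:25;03.

00:21:25;03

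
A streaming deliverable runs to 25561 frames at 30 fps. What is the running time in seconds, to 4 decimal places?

Running time = 25561 × 1/30 = 25561/30 s ≈ 852.0333 s.

852.0333 seconds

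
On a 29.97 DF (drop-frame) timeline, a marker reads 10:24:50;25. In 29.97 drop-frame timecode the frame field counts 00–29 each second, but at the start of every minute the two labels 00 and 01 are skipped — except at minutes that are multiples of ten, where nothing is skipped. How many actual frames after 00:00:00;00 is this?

1123601

As if non-drop at 30 labels/s: (10 × 3600 + 24 × 60 + 50) × 30 + 25 = 1124725.
Minute boundaries passed: 624; those not divisible by 10: 624 − 62 = 562; dropped labels = 2 × 562 = 1124.
Actual frame index = 1124725 − 1124 = 1123601.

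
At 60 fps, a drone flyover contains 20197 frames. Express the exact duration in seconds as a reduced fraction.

20197/60 seconds

Running time = 20197 ÷ (60) = 20197 × 1/60 = 20197/60 s.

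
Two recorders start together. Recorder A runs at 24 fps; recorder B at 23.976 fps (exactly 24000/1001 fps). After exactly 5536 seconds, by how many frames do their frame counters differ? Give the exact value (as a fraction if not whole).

132864/1001 frames

A emits 24 × 5536 = 132864 frames; B emits 24000/1001 × 5536 = 132864000/1001.
Difference = 132864/1001 frames (≈ 132.7313); B is behind A.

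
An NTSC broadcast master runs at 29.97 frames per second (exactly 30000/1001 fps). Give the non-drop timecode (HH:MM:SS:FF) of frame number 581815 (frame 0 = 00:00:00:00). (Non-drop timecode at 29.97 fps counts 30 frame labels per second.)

05:23:13:25

581815 ÷ 30 = 19393 full seconds, remainder 25 frames.
19393 s = 5 h 23 min 13 s.
Timecode: 05:23:13:25.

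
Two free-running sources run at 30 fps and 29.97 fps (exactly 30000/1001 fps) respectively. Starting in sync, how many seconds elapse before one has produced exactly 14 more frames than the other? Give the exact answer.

The gap grows by |30000/1001 − 30| = 30/1001 frames per second.
Time for a 14-frame gap: 14 ÷ (30/1001) = 7007/15 s.

7007/15 seconds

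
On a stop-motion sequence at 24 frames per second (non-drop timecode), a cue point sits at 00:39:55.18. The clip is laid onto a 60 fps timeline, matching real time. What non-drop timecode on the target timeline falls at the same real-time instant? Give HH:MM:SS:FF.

Source frame index: (0×3600 + 39×60 + 55) × 24 + 18 = 57498.
Real time: 57498 / (24) = 9583/4 s.
Target frame: (9583/4) × (60) = 143745.
At 60 labels/s: frame 143745 → 00:39:55:45.

00:39:55:45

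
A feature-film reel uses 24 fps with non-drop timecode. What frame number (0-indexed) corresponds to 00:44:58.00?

Total seconds to the label: (0 × 3600 + 44 × 60 + 58) = 2698.
Frame index = 2698 × 24 + 0 = 64752.

frame 64752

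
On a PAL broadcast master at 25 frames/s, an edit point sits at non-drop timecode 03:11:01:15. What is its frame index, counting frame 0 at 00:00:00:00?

Total seconds to the label: (3 × 3600 + 11 × 60 + 1) = 11461.
Frame index = 11461 × 25 + 15 = 286540.

286540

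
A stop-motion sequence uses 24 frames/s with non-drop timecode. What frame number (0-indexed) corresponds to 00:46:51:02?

Total seconds to the label: (0 × 3600 + 46 × 60 + 51) = 2811.
Frame index = 2811 × 24 + 2 = 67466.

67466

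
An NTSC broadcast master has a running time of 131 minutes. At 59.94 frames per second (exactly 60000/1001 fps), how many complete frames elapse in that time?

131 min = 7860 s.
Frames = 7860 × 60000/1001 = 471600000/1001 ≈ 471128.8711.
Complete frames: 471128.

471128 frames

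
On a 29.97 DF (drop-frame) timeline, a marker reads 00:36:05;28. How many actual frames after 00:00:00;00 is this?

64912

Complete 10-minute blocks: 3, each 17982 frames → 53946.
Remaining 6 whole minutes in the current block: 1800 + 5 × 1798 = 10790 frames.
Within the current minute: 5 × 30 + 28 − 2 = 176 (labels ;00/;01 skipped at this minute). Total = 53946 + 10790 + 176 = 64912.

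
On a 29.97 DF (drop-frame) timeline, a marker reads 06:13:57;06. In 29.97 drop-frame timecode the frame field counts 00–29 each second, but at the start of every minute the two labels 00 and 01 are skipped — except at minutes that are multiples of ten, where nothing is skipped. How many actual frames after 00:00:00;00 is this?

672444

Complete 10-minute blocks: 37, each 17982 frames → 665334.
Remaining 3 whole minutes in the current block: 1800 + 2 × 1798 = 5396 frames.
Within the current minute: 57 × 30 + 6 − 2 = 1714 (labels ;00/;01 skipped at this minute). Total = 665334 + 5396 + 1714 = 672444.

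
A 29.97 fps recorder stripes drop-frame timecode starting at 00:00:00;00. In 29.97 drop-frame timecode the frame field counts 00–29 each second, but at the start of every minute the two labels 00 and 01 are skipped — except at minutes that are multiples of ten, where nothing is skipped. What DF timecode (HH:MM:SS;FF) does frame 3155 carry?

00:01:45;07

Ten DF minutes hold 17982 frames, so frame 3155 lies in block 0 (frames 0–17981) with 3155 frames into that block.
The block's first minute is 1800 frames and the rest 1798 each; 3155 frames reaches minute 1, so 0 × 18 + 1 × 2 = 2 labels have been skipped so far.
Adding those back, label number 3155 + 2 = 3157 at 30 labels/s is 105 s + 7 f = 0 h 1 min 45 s frame 7, i.e. 00:01:45;07.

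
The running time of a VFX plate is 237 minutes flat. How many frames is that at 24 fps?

237 min = 14220 s.
Frames = 14220 × 24 = 341280.

341280 frames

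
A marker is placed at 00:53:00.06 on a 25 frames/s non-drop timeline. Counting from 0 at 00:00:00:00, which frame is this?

79506

Total seconds to the label: (0 × 3600 + 53 × 60 + 0) = 3180.
Frame index = 3180 × 25 + 6 = 79506.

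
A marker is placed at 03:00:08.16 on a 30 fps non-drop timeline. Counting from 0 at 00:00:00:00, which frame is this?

Total seconds to the label: (3 × 3600 + 0 × 60 + 8) = 10808.
Frame index = 10808 × 30 + 16 = 324256.

frame 324256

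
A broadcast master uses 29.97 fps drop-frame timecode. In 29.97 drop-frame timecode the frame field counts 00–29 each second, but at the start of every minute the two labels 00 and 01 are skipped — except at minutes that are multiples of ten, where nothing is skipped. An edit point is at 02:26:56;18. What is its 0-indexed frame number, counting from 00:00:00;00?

264234

As if non-drop at 30 labels/s: (2 × 3600 + 26 × 60 + 56) × 30 + 18 = 264498.
Minute boundaries passed: 146; those not divisible by 10: 146 − 14 = 132; dropped labels = 2 × 132 = 264.
Actual frame index = 264498 − 264 = 264234.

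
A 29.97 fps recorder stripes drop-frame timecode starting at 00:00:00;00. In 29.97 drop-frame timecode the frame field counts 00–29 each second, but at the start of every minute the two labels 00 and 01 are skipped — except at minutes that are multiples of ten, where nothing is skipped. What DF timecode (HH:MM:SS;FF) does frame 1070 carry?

Ten DF minutes hold 17982 frames, so frame 1070 lies in block 0 (frames 0–17981) with 1070 frames into that block.
The block's first minute is 1800 frames and the rest 1798 each; 1070 frames reaches minute 0, so 0 × 18 + 0 × 2 = 0 labels have been skipped so far.
Adding those back, label number 1070 + 0 = 1070 at 30 labels/s is 35 s + 20 f = 0 h 0 min 35 s frame 20, i.e. 00:00:35;20.

00:00:35;20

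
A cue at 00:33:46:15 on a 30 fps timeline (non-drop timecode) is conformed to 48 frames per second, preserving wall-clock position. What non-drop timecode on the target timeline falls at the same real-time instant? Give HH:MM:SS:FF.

Source frame index: (0×3600 + 33×60 + 46) × 30 + 15 = 60795.
Real time: 60795 / (30) = 4053/2 s.
Target frame: (4053/2) × (48) = 97272.
At 48 labels/s: frame 97272 → 00:33:46:24.

00:33:46:24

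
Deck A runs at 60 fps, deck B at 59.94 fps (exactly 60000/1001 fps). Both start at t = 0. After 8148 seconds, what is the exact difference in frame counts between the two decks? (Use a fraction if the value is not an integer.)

69840/143 frames

A emits 60 × 8148 = 488880 frames; B emits 60000/1001 × 8148 = 69840000/143.
Difference = 69840/143 frames (≈ 488.3916); B is behind A.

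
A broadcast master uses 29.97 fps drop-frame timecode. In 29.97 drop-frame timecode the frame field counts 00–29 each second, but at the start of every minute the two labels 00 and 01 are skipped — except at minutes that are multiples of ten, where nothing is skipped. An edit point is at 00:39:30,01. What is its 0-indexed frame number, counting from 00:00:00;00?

71029

Complete 10-minute blocks: 3, each 17982 frames → 53946.
Remaining 9 whole minutes in the current block: 1800 + 8 × 1798 = 16184 frames.
Within the current minute: 30 × 30 + 1 − 2 = 899 (labels ;00/;01 skipped at this minute). Total = 53946 + 16184 + 899 = 71029.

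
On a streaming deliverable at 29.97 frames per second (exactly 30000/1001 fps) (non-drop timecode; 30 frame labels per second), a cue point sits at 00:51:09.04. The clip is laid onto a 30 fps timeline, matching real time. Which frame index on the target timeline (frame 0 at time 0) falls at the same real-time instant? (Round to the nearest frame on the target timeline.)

frame 92166

Source frame index: (0×3600 + 51×60 + 9) × 30 + 4 = 92074.
Real time: 92074 / (30000/1001) = 46083037/15000 s.
Target frame: (46083037/15000) × (30) = 46083037/500 ≈ 92166.074 → 92166.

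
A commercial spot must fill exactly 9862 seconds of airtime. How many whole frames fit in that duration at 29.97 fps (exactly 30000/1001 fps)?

Frames = 9862 × 30000/1001 = 295860000/1001 ≈ 295564.4356.
Complete frames: 295564.

295564 frames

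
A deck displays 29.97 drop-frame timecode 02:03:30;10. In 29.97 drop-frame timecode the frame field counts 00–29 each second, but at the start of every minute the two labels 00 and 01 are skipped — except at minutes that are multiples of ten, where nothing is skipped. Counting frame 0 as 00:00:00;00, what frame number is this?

As if non-drop at 30 labels/s: (2 × 3600 + 3 × 60 + 30) × 30 + 10 = 222310.
Minute boundaries passed: 123; those not divisible by 10: 123 − 12 = 111; dropped labels = 2 × 111 = 222.
Actual frame index = 222310 − 222 = 222088.

222088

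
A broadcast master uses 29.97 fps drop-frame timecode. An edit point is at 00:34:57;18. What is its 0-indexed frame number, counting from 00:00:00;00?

62866

As if non-drop at 30 labels/s: (0 × 3600 + 34 × 60 + 57) × 30 + 18 = 62928.
Minute boundaries passed: 34; those not divisible by 10: 34 − 3 = 31; dropped labels = 2 × 31 = 62.
Actual frame index = 62928 − 62 = 62866.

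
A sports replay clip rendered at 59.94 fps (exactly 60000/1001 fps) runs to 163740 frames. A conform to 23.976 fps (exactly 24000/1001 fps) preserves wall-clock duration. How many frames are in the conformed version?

65496 frames

Target frames = source frames × (target rate / source rate) = 163740 × (24000/1001)/(60000/1001) = 163740 × 2/5 = 65496.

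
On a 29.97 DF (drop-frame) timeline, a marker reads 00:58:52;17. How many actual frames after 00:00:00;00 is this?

As if non-drop at 30 labels/s: (0 × 3600 + 58 × 60 + 52) × 30 + 17 = 105977.
Minute boundaries passed: 58; those not divisible by 10: 58 − 5 = 53; dropped labels = 2 × 53 = 106.
Actual frame index = 105977 − 106 = 105871.

105871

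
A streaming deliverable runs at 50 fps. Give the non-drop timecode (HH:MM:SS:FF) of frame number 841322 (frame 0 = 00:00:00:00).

841322 ÷ 50 = 16826 full seconds, remainder 22 frames.
16826 s = 4 h 40 min 26 s.
Timecode: 04:40:26:22.

04:40:26:22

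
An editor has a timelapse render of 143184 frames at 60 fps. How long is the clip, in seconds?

2386.4 seconds

Running time = 143184 / (60) = 2386.4 s.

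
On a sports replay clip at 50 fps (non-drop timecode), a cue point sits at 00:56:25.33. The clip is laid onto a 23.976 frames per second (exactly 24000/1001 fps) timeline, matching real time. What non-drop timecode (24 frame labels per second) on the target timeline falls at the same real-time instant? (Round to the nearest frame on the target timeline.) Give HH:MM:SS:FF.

Source frame index: (0×3600 + 56×60 + 25) × 50 + 33 = 169283.
Real time: 169283 / (50) = 169283/50 s.
Target frame: (169283/50) × (24000/1001) = 81255840/1001 ≈ 81174.665 → 81175.
At 24 labels/s: frame 81175 → 00:56:22:07.

00:56:22:07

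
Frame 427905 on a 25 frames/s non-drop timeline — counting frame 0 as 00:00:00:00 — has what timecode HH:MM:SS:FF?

04:45:16:05

427905 ÷ 25 = 17116 full seconds, remainder 5 frames.
17116 s = 4 h 45 min 16 s.
Timecode: 04:45:16:05.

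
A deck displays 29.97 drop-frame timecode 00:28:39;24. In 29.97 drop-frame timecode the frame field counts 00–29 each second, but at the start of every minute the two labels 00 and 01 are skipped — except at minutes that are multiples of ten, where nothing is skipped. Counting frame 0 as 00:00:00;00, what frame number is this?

51542

Complete 10-minute blocks: 2, each 17982 frames → 35964.
Remaining 8 whole minutes in the current block: 1800 + 7 × 1798 = 14386 frames.
Within the current minute: 39 × 30 + 24 − 2 = 1192 (labels ;00/;01 skipped at this minute). Total = 35964 + 14386 + 1192 = 51542.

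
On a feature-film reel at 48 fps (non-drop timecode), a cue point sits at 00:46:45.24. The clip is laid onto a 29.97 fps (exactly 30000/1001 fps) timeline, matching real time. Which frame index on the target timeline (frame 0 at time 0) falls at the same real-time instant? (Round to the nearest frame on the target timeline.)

frame 84081

Source frame index: (0×3600 + 46×60 + 45) × 48 + 24 = 134664.
Real time: 134664 / (48) = 5611/2 s.
Target frame: (5611/2) × (30000/1001) = 84165000/1001 ≈ 84080.919 → 84081.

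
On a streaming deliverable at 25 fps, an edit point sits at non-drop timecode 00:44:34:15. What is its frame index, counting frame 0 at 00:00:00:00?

Total seconds to the label: (0 × 3600 + 44 × 60 + 34) = 2674.
Frame index = 2674 × 25 + 15 = 66865.

66865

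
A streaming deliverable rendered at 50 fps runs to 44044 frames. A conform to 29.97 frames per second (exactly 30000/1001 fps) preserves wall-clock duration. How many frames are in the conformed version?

26400 frames

Target frames = source frames × (target rate / source rate) = 44044 × (30000/1001)/(50) = 44044 × 600/1001 = 26400.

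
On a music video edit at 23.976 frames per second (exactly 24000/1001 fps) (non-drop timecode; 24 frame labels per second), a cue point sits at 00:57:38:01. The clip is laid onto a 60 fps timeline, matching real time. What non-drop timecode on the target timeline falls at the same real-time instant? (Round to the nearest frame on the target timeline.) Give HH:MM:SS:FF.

Source frame index: (0×3600 + 57×60 + 38) × 24 + 1 = 82993.
Real time: 82993 / (24000/1001) = 83075993/24000 s.
Target frame: (83075993/24000) × (60) = 83075993/400 ≈ 207689.983 → 207690.
At 60 labels/s: frame 207690 → 00:57:41:30.

00:57:41:30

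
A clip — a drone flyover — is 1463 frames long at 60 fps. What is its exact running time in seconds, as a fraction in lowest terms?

Running time = 1463 ÷ (60) = 1463 × 1/60 = 1463/60 s.

1463/60 seconds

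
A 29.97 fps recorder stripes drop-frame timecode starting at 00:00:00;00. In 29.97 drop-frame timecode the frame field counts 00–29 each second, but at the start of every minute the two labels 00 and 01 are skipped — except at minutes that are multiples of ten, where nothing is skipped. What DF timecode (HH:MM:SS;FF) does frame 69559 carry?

Each 10-minute DF block holds 10 × 60 × 30 − 9 × 2 = 17982 frames. 69559 ÷ 17982 → 3 full blocks, remainder 15613.
Within the partial block the first minute is 1800 frames and each further minute 1798, so 8 further minute boundaries passed. Total skipped labels = 18 × 3 + 2 × 8 = 70.
Non-drop label index = 69559 + 70 = 69629; at 30 labels/s that is 00:38:40:29, i.e. DF 00:38:40;29.

00:38:40;29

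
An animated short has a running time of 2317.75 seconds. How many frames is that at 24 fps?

55626 frames

Frames = 2317.75 × 24 = 55626.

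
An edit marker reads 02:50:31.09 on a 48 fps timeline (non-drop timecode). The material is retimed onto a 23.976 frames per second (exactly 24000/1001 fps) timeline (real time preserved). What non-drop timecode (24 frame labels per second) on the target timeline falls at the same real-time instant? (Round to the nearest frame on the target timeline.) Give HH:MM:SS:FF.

Source frame index: (2×3600 + 50×60 + 31) × 48 + 9 = 491097.
Real time: 491097 / (48) = 163699/16 s.
Target frame: (163699/16) × (24000/1001) = 245548500/1001 ≈ 245303.197 → 245303.
At 24 labels/s: frame 245303 → 02:50:20:23.

02:50:20:23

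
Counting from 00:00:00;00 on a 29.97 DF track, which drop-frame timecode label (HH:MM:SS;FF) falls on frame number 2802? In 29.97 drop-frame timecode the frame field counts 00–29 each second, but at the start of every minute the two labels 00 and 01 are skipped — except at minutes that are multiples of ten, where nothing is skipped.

Each 10-minute DF block holds 10 × 60 × 30 − 9 × 2 = 17982 frames. 2802 ÷ 17982 → 0 full blocks, remainder 2802.
Within the partial block the first minute is 1800 frames and each further minute 1798, so 1 further minute boundary passed. Total skipped labels = 18 × 0 + 2 × 1 = 2.
Non-drop label index = 2802 + 2 = 2804; at 30 labels/s that is 00:01:33:14, i.e. DF 00:01:33;14.

00:01:33;14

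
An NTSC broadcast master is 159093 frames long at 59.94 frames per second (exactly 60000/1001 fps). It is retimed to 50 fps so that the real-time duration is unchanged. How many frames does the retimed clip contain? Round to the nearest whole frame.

132710 frames

Frames at target rate = 159093 × (50) / (60000/1001) = 53084031/400 ≈ 132710.078.
Nearest whole frame: 132710.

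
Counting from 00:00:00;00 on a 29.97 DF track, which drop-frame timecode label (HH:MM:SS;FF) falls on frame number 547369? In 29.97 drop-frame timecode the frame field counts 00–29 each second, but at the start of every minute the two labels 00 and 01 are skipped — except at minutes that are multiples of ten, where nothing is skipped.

05:04:23;27

Ten DF minutes hold 17982 frames, so frame 547369 lies in block 30 (frames 539460–557441) with 7909 frames into that block.
The block's first minute is 1800 frames and the rest 1798 each; 7909 frames reaches minute 4, so 30 × 18 + 4 × 2 = 548 labels have been skipped so far.
Adding those back, label number 547369 + 548 = 547917 at 30 labels/s is 18263 s + 27 f = 5 h 4 min 23 s frame 27, i.e. 05:04:23;27.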